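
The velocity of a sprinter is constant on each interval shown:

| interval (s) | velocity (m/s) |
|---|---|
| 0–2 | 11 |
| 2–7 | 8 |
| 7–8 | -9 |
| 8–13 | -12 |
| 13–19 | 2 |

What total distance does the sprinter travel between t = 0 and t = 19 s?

143 m

Total distance travelled is ∫|v| dt — sum the magnitudes of each area piece.
0–2 s: |11| × 2 = 22 m
2–7 s: |8| × 5 = 40 m
7–8 s: |-9| × 1 = 9 m
8–13 s: |-12| × 5 = 60 m
13–19 s: |2| × 6 = 12 m
Total distance = 143 m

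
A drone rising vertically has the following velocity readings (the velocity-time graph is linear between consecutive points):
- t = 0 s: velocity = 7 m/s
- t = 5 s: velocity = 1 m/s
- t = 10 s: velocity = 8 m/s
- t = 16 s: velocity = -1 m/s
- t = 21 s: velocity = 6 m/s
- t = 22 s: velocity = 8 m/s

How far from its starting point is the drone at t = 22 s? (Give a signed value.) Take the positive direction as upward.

Displacement is the signed area under the v-t curve.
0–5 s: ½(7 + 1)(5) = 20 m
5–10 s: ½(1 + 8)(5) = 22.5 m
10–16 s: ½(8 + -1)(6) = 21 m
16–21 s: ½(-1 + 6)(5) = 12.5 m
21–22 s: ½(6 + 8)(1) = 7 m
Net displacement = 83 m

83 m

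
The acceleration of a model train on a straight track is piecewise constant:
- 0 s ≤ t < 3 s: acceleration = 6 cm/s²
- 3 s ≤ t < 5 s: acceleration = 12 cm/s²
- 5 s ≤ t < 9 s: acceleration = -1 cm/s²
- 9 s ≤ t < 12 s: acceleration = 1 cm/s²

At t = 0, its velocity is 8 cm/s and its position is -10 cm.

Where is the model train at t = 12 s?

On each constant-a segment, Δv = aΔt and Δx = v₀Δt + ½aΔt²; chain segment to segment.
0–3 s: v starts 8 cm/s; Δx = 8·3 + ½·6·3² = 51 cm; v ends 26 cm/s.
3–5 s: v starts 26 cm/s; Δx = 26·2 + ½·12·2² = 76 cm; v ends 50 cm/s.
5–9 s: v starts 50 cm/s; Δx = 50·4 + ½·-1·4² = 192 cm; v ends 46 cm/s.
9–12 s: v starts 46 cm/s; Δx = 46·3 + ½·1·3² = 142.5 cm; v ends 49 cm/s.
x(12) = -10 + Σ Δx = 451.5 cm.

451.5 cm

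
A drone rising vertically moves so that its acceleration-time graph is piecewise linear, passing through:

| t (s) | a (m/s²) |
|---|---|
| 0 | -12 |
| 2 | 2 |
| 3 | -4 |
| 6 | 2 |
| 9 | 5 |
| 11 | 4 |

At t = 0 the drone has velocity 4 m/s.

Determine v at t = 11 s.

Δv equals the area under the a-t graph; then v = v₀ + Δv.
0–2 s: ½(-12 + 2)(2) = -10 m/s
2–3 s: ½(2 + -4)(1) = -1 m/s
3–6 s: ½(-4 + 2)(3) = -3 m/s
6–9 s: ½(2 + 5)(3) = 10.5 m/s
9–11 s: ½(5 + 4)(2) = 9 m/s
Δv = 5.5 m/s, so v(11) = 4 + (5.5) = 9.5 m/s.

9.5 m/s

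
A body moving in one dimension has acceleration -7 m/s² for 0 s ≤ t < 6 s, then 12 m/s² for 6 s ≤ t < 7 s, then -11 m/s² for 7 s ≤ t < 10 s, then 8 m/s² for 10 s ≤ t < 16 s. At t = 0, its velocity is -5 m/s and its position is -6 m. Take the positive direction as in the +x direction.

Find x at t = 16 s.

-621.5 m

On each constant-a segment, Δv = aΔt and Δx = v₀Δt + ½aΔt²; chain segment to segment.
0–6 s: v starts -5 m/s; Δx = -5·6 + ½·-7·6² = -156 m; v ends -47 m/s.
6–7 s: v starts -47 m/s; Δx = -47·1 + ½·12·1² = -41 m; v ends -35 m/s.
7–10 s: v starts -35 m/s; Δx = -35·3 + ½·-11·3² = -154.5 m; v ends -68 m/s.
10–16 s: v starts -68 m/s; Δx = -68·6 + ½·8·6² = -264 m; v ends -20 m/s.
x(16) = -6 + Σ Δx = -621.5 m.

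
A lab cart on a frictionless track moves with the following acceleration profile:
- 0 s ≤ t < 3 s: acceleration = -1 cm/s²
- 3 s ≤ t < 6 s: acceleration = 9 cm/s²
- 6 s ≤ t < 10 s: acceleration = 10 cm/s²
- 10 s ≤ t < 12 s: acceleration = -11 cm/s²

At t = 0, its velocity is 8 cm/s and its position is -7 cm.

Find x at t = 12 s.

398 cm

On each constant-a segment, Δv = aΔt and Δx = v₀Δt + ½aΔt²; chain segment to segment.
0–3 s: v starts 8 cm/s; Δx = 8·3 + ½·-1·3² = 19.5 cm; v ends 5 cm/s.
3–6 s: v starts 5 cm/s; Δx = 5·3 + ½·9·3² = 55.5 cm; v ends 32 cm/s.
6–10 s: v starts 32 cm/s; Δx = 32·4 + ½·10·4² = 208 cm; v ends 72 cm/s.
10–12 s: v starts 72 cm/s; Δx = 72·2 + ½·-11·2² = 122 cm; v ends 50 cm/s.
x(12) = -7 + Σ Δx = 398 cm.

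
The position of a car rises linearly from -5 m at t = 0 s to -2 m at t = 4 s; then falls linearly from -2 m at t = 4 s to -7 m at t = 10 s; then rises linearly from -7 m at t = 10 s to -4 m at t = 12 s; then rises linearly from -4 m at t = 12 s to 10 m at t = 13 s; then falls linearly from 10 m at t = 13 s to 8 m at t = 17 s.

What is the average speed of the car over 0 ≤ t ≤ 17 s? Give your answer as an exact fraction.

27/17 m/s

Average speed = (total path length)/(elapsed time); on a piecewise-linear x-t graph the path length is Σ|Δx|.
0–4 s: |Δx| = |-2 − -5| = 3 m
4–10 s: |Δx| = |-7 − -2| = 5 m
10–12 s: |Δx| = |-4 − -7| = 3 m
12–13 s: |Δx| = |10 − -4| = 14 m
13–17 s: |Δx| = |8 − 10| = 2 m
Total path = 27 m; average speed = 27/17 = 27/17 m/s.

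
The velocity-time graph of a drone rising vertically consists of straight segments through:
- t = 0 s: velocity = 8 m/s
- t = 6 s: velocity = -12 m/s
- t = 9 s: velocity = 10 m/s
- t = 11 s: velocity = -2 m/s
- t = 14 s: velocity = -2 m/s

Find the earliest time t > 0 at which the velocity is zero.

v changes sign on 0–6 s (from 8 to -12); the graph is linear there, so v = 0 at t = 0 + (-8)·(6 − 0)/(-12 − 8) = 2.4 s.

t = 2.4 s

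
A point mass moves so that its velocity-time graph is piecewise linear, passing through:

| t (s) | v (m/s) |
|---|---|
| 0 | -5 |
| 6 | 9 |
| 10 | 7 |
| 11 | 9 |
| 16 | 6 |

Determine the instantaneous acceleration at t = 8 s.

-0.5 m/s²

Acceleration is the slope of the v-t graph on 6–10 s: (7 − 9)/(10 − 6) = -0.5 m/s².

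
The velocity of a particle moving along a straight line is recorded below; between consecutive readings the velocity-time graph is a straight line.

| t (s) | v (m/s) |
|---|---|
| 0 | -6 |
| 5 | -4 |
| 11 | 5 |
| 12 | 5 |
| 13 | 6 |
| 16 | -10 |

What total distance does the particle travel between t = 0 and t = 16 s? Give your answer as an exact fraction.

Total distance travelled is ∫|v| dt — sum the magnitudes of each area piece.
0–5 s: |½(-6 + -4)(5)| = 25 m
5–11 s: v = 0 at t = 23/3 s; triangle areas 16/3 + 25/3 = 41/3 m
11–12 s: |5| × 1 = 5 m
12–13 s: |½(5 + 6)(1)| = 5.5 m
13–16 s: v = 0 at t = 14.125 s; triangle areas 3.375 + 9.375 = 12.75 m
Total distance = 743/12 m

743/12 m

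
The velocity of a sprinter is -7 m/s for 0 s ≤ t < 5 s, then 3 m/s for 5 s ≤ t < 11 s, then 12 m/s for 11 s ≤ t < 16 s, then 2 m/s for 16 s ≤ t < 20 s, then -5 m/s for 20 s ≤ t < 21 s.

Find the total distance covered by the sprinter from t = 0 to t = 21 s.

126 m

Distance (not displacement) is the total path length: add the absolute areas under v-t.
0–5 s: |-7| × 5 = 35 m
5–11 s: |3| × 6 = 18 m
11–16 s: |12| × 5 = 60 m
16–20 s: |2| × 4 = 8 m
20–21 s: |-5| × 1 = 5 m
Total distance = 126 m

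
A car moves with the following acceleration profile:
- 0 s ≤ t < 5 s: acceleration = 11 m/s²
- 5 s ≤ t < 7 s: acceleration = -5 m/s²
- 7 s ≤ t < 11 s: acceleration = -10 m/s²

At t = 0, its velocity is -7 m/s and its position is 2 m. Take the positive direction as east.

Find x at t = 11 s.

On each constant-a segment, Δv = aΔt and Δx = v₀Δt + ½aΔt²; chain segment to segment.
0–5 s: v starts -7 m/s; Δx = -7·5 + ½·11·5² = 102.5 m; v ends 48 m/s.
5–7 s: v starts 48 m/s; Δx = 48·2 + ½·-5·2² = 86 m; v ends 38 m/s.
7–11 s: v starts 38 m/s; Δx = 38·4 + ½·-10·4² = 72 m; v ends -2 m/s.
x(11) = 2 + Σ Δx = 262.5 m.

262.5 m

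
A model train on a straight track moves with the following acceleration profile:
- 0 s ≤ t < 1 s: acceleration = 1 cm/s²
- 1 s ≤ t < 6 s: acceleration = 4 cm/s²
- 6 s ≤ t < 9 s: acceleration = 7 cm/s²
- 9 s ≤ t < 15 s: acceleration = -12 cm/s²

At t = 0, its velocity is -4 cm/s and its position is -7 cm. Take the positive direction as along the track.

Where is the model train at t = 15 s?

119 cm

On each constant-a segment, Δv = aΔt and Δx = v₀Δt + ½aΔt²; chain segment to segment.
0–1 s: v starts -4 cm/s; Δx = -4·1 + ½·1·1² = -3.5 cm; v ends -3 cm/s.
1–6 s: v starts -3 cm/s; Δx = -3·5 + ½·4·5² = 35 cm; v ends 17 cm/s.
6–9 s: v starts 17 cm/s; Δx = 17·3 + ½·7·3² = 82.5 cm; v ends 38 cm/s.
9–15 s: v starts 38 cm/s; Δx = 38·6 + ½·-12·6² = 12 cm; v ends -34 cm/s.
x(15) = -7 + Σ Δx = 119 cm.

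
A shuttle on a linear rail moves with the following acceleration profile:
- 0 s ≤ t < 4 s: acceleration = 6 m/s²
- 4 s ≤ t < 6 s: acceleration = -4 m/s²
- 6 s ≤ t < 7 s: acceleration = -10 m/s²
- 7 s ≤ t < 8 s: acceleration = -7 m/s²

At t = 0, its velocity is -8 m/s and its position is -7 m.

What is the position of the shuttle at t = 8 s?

30.5 m

On each constant-a segment, Δv = aΔt and Δx = v₀Δt + ½aΔt²; chain segment to segment.
0–4 s: v starts -8 m/s; Δx = -8·4 + ½·6·4² = 16 m; v ends 16 m/s.
4–6 s: v starts 16 m/s; Δx = 16·2 + ½·-4·2² = 24 m; v ends 8 m/s.
6–7 s: v starts 8 m/s; Δx = 8·1 + ½·-10·1² = 3 m; v ends -2 m/s.
7–8 s: v starts -2 m/s; Δx = -2·1 + ½·-7·1² = -5.5 m; v ends -9 m/s.
x(8) = -7 + Σ Δx = 30.5 m.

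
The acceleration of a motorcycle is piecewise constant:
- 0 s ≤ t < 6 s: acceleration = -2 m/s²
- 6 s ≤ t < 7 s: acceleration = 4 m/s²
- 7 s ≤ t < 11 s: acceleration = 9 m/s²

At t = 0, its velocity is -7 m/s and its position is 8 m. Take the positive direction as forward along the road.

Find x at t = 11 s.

On each constant-a segment, Δv = aΔt and Δx = v₀Δt + ½aΔt²; chain segment to segment.
0–6 s: v starts -7 m/s; Δx = -7·6 + ½·-2·6² = -78 m; v ends -19 m/s.
6–7 s: v starts -19 m/s; Δx = -19·1 + ½·4·1² = -17 m; v ends -15 m/s.
7–11 s: v starts -15 m/s; Δx = -15·4 + ½·9·4² = 12 m; v ends 21 m/s.
x(11) = 8 + Σ Δx = -75 m.

-75 m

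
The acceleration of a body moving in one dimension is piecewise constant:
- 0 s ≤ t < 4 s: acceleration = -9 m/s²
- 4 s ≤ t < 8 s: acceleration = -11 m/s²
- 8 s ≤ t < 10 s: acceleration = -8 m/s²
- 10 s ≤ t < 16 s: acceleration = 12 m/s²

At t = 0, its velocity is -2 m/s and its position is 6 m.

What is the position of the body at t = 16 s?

-866 m

On each constant-a segment, Δv = aΔt and Δx = v₀Δt + ½aΔt²; chain segment to segment.
0–4 s: v starts -2 m/s; Δx = -2·4 + ½·-9·4² = -80 m; v ends -38 m/s.
4–8 s: v starts -38 m/s; Δx = -38·4 + ½·-11·4² = -240 m; v ends -82 m/s.
8–10 s: v starts -82 m/s; Δx = -82·2 + ½·-8·2² = -180 m; v ends -98 m/s.
10–16 s: v starts -98 m/s; Δx = -98·6 + ½·12·6² = -372 m; v ends -26 m/s.
x(16) = 6 + Σ Δx = -866 m.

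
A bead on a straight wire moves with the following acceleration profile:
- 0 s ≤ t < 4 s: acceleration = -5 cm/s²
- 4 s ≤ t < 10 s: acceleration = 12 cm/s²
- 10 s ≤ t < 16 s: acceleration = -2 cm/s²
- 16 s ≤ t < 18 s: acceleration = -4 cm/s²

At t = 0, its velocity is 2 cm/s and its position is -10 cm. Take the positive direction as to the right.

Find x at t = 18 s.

430 cm

On each constant-a segment, Δv = aΔt and Δx = v₀Δt + ½aΔt²; chain segment to segment.
0–4 s: v starts 2 cm/s; Δx = 2·4 + ½·-5·4² = -32 cm; v ends -18 cm/s.
4–10 s: v starts -18 cm/s; Δx = -18·6 + ½·12·6² = 108 cm; v ends 54 cm/s.
10–16 s: v starts 54 cm/s; Δx = 54·6 + ½·-2·6² = 288 cm; v ends 42 cm/s.
16–18 s: v starts 42 cm/s; Δx = 42·2 + ½·-4·2² = 76 cm; v ends 34 cm/s.
x(18) = -10 + Σ Δx = 430 cm.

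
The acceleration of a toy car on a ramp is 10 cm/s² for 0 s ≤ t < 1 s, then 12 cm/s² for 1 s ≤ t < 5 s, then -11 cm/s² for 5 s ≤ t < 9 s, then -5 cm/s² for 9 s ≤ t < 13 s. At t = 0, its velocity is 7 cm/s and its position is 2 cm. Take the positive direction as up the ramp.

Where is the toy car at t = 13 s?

On each constant-a segment, Δv = aΔt and Δx = v₀Δt + ½aΔt²; chain segment to segment.
0–1 s: v starts 7 cm/s; Δx = 7·1 + ½·10·1² = 12 cm; v ends 17 cm/s.
1–5 s: v starts 17 cm/s; Δx = 17·4 + ½·12·4² = 164 cm; v ends 65 cm/s.
5–9 s: v starts 65 cm/s; Δx = 65·4 + ½·-11·4² = 172 cm; v ends 21 cm/s.
9–13 s: v starts 21 cm/s; Δx = 21·4 + ½·-5·4² = 44 cm; v ends 1 cm/s.
x(13) = 2 + Σ Δx = 394 cm.

394 cm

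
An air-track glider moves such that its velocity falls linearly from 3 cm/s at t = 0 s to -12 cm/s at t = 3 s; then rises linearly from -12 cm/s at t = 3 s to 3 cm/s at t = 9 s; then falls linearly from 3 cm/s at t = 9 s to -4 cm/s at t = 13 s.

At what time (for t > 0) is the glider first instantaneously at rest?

t = 0.6 s

v changes sign on 0–3 s (from 3 to -12); the graph is linear there, so v = 0 at t = 0 + (-3)·(3 − 0)/(-12 − 3) = 0.6 s.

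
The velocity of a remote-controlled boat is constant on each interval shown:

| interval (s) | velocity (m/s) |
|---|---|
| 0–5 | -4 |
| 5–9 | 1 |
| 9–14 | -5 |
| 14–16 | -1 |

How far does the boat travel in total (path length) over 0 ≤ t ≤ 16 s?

Distance (not displacement) is the total path length: add the absolute areas under v-t.
0–5 s: |-4| × 5 = 20 m
5–9 s: |1| × 4 = 4 m
9–14 s: |-5| × 5 = 25 m
14–16 s: |-1| × 2 = 2 m
Total distance = 51 m

51 m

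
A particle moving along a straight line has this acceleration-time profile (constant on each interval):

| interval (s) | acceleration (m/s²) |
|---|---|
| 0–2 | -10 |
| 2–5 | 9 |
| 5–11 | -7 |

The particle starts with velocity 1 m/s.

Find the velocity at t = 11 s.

Δv equals the area under the a-t graph; then v = v₀ + Δv.
0–2 s: -10 × 2 = -20 m/s
2–5 s: 9 × 3 = 27 m/s
5–11 s: -7 × 6 = -42 m/s
Δv = -35 m/s, so v(11) = 1 + (-35) = -34 m/s.

-34 m/s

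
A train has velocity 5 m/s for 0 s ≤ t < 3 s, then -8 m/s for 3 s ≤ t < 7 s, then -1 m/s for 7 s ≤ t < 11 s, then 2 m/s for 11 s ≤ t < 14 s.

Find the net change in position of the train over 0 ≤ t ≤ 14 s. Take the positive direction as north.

Net displacement equals the area under the velocity-time graph (areas below the axis count negative).
0–3 s: 5 × 3 = 15 m
3–7 s: -8 × 4 = -32 m
7–11 s: -1 × 4 = -4 m
11–14 s: 2 × 3 = 6 m
Net displacement = -15 m

-15 m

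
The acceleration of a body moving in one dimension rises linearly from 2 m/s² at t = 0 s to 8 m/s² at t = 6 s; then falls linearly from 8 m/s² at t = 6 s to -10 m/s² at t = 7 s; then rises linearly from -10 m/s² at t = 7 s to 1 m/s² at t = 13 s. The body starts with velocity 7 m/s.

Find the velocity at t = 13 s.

9 m/s

Δv equals the area under the a-t graph; then v = v₀ + Δv.
0–6 s: ½(2 + 8)(6) = 30 m/s
6–7 s: ½(8 + -10)(1) = -1 m/s
7–13 s: ½(-10 + 1)(6) = -27 m/s
Δv = 2 m/s, so v(13) = 7 + (2) = 9 m/s.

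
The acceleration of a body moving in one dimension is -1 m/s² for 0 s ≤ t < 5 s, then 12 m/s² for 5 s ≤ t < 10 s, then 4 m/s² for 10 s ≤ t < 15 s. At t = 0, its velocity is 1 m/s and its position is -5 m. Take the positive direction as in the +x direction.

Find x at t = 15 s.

On each constant-a segment, Δv = aΔt and Δx = v₀Δt + ½aΔt²; chain segment to segment.
0–5 s: v starts 1 m/s; Δx = 1·5 + ½·-1·5² = -7.5 m; v ends -4 m/s.
5–10 s: v starts -4 m/s; Δx = -4·5 + ½·12·5² = 130 m; v ends 56 m/s.
10–15 s: v starts 56 m/s; Δx = 56·5 + ½·4·5² = 330 m; v ends 76 m/s.
x(15) = -5 + Σ Δx = 447.5 m.

447.5 m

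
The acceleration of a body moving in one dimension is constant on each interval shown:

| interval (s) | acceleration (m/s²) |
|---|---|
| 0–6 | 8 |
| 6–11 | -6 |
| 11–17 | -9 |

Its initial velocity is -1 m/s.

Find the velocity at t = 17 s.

Δv equals the area under the a-t graph; then v = v₀ + Δv.
0–6 s: 8 × 6 = 48 m/s
6–11 s: -6 × 5 = -30 m/s
11–17 s: -9 × 6 = -54 m/s
Δv = -36 m/s, so v(17) = -1 + (-36) = -37 m/s.

-37 m/s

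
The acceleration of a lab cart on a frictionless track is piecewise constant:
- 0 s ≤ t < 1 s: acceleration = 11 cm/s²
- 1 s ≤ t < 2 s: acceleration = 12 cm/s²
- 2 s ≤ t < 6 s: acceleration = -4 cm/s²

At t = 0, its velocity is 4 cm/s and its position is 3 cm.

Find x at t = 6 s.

On each constant-a segment, Δv = aΔt and Δx = v₀Δt + ½aΔt²; chain segment to segment.
0–1 s: v starts 4 cm/s; Δx = 4·1 + ½·11·1² = 9.5 cm; v ends 15 cm/s.
1–2 s: v starts 15 cm/s; Δx = 15·1 + ½·12·1² = 21 cm; v ends 27 cm/s.
2–6 s: v starts 27 cm/s; Δx = 27·4 + ½·-4·4² = 76 cm; v ends 11 cm/s.
x(6) = 3 + Σ Δx = 109.5 cm.

109.5 cm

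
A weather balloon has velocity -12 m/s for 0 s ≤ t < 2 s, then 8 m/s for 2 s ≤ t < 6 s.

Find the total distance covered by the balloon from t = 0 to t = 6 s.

Total distance travelled is ∫|v| dt — sum the magnitudes of each area piece.
0–2 s: |-12| × 2 = 24 m
2–6 s: |8| × 4 = 32 m
Total distance = 56 m

56 m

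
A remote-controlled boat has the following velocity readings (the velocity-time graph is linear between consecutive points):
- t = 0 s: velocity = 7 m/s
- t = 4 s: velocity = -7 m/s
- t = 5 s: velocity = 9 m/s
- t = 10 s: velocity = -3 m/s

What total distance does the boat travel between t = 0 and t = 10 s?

36.8125 m

Total distance travelled is ∫|v| dt — sum the magnitudes of each area piece.
0–4 s: v = 0 at t = 2 s; triangle areas 7 + 7 = 14 m
4–5 s: v = 0 at t = 4.4375 s; triangle areas 1.53125 + 2.53125 = 4.0625 m
5–10 s: v = 0 at t = 8.75 s; triangle areas 16.875 + 1.875 = 18.75 m
Total distance = 36.8125 m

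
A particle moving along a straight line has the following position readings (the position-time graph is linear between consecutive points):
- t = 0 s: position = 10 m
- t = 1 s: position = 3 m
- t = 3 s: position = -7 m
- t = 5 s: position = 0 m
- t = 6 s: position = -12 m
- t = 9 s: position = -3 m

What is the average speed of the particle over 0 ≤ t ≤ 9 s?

5 m/s

Average speed = (total path length)/(elapsed time); on a piecewise-linear x-t graph the path length is Σ|Δx|.
0–1 s: |Δx| = |3 − 10| = 7 m
1–3 s: |Δx| = |-7 − 3| = 10 m
3–5 s: |Δx| = |0 − -7| = 7 m
5–6 s: |Δx| = |-12 − 0| = 12 m
6–9 s: |Δx| = |-3 − -12| = 9 m
Total path = 45 m; average speed = 45/9 = 5 m/s.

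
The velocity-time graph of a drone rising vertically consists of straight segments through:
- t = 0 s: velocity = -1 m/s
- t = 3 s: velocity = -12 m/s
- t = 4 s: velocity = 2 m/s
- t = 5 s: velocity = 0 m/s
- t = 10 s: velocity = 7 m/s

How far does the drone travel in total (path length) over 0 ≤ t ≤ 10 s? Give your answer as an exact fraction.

303/7 m

Total distance travelled is ∫|v| dt — sum the magnitudes of each area piece.
0–3 s: |½(-1 + -12)(3)| = 19.5 m
3–4 s: v = 0 at t = 27/7 s; triangle areas 36/7 + 1/7 = 37/7 m
4–5 s: |½(2 + 0)(1)| = 1 m
5–10 s: |½(0 + 7)(5)| = 17.5 m
Total distance = 303/7 m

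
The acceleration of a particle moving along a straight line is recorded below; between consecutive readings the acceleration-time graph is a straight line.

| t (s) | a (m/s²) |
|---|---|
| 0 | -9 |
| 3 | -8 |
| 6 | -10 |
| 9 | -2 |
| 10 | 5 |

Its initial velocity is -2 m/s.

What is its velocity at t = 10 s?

Δv equals the area under the a-t graph; then v = v₀ + Δv.
0–3 s: ½(-9 + -8)(3) = -25.5 m/s
3–6 s: ½(-8 + -10)(3) = -27 m/s
6–9 s: ½(-10 + -2)(3) = -18 m/s
9–10 s: ½(-2 + 5)(1) = 1.5 m/s
Δv = -69 m/s, so v(10) = -2 + (-69) = -71 m/s.

-71 m/s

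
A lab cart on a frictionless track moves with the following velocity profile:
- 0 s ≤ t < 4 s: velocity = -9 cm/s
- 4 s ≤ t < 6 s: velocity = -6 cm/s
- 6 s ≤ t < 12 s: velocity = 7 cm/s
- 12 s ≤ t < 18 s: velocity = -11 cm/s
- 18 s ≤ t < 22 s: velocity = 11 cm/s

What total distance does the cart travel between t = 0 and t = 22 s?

200 cm

Total distance travelled is ∫|v| dt — sum the magnitudes of each area piece.
0–4 s: |-9| × 4 = 36 cm
4–6 s: |-6| × 2 = 12 cm
6–12 s: |7| × 6 = 42 cm
12–18 s: |-11| × 6 = 66 cm
18–22 s: |11| × 4 = 44 cm
Total distance = 200 cm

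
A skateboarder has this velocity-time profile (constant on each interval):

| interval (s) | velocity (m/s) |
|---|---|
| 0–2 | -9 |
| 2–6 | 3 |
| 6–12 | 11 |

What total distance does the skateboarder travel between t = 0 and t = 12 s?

Distance (not displacement) is the total path length: add the absolute areas under v-t.
0–2 s: |-9| × 2 = 18 m
2–6 s: |3| × 4 = 12 m
6–12 s: |11| × 6 = 66 m
Total distance = 96 m

96 m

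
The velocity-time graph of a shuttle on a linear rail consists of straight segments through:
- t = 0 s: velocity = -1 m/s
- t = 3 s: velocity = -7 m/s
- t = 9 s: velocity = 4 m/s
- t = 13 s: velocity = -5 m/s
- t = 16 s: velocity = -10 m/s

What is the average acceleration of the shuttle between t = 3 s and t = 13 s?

Average acceleration = Δv/Δt = (-5 − -7)/(13 − 3) = 0.2 m/s².

0.2 m/s²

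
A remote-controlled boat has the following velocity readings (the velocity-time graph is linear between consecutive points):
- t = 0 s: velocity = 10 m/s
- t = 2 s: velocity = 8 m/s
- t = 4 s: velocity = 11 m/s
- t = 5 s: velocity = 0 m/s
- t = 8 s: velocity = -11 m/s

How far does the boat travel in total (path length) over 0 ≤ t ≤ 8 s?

Distance (not displacement) is the total path length: add the absolute areas under v-t.
0–2 s: |½(10 + 8)(2)| = 18 m
2–4 s: |½(8 + 11)(2)| = 19 m
4–5 s: |½(11 + 0)(1)| = 5.5 m
5–8 s: |½(0 + -11)(3)| = 16.5 m
Total distance = 59 m

59 m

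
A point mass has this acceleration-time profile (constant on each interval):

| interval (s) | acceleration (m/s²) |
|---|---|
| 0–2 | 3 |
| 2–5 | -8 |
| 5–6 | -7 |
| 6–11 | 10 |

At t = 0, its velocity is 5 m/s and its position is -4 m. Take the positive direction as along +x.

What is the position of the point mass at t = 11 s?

17.5 m

On each constant-a segment, Δv = aΔt and Δx = v₀Δt + ½aΔt²; chain segment to segment.
0–2 s: v starts 5 m/s; Δx = 5·2 + ½·3·2² = 16 m; v ends 11 m/s.
2–5 s: v starts 11 m/s; Δx = 11·3 + ½·-8·3² = -3 m; v ends -13 m/s.
5–6 s: v starts -13 m/s; Δx = -13·1 + ½·-7·1² = -16.5 m; v ends -20 m/s.
6–11 s: v starts -20 m/s; Δx = -20·5 + ½·10·5² = 25 m; v ends 30 m/s.
x(11) = -4 + Σ Δx = 17.5 m.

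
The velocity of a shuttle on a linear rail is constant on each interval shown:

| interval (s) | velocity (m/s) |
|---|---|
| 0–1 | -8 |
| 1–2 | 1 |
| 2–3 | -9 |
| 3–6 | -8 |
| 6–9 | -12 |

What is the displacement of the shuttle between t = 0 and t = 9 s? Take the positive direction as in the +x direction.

Displacement is the signed area under the v-t curve.
0–1 s: -8 × 1 = -8 m
1–2 s: 1 × 1 = 1 m
2–3 s: -9 × 1 = -9 m
3–6 s: -8 × 3 = -24 m
6–9 s: -12 × 3 = -36 m
Net displacement = -76 m

-76 m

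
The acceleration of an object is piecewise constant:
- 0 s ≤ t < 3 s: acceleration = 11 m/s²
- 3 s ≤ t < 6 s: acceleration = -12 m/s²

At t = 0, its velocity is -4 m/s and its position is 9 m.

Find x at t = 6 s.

79.5 m

On each constant-a segment, Δv = aΔt and Δx = v₀Δt + ½aΔt²; chain segment to segment.
0–3 s: v starts -4 m/s; Δx = -4·3 + ½·11·3² = 37.5 m; v ends 29 m/s.
3–6 s: v starts 29 m/s; Δx = 29·3 + ½·-12·3² = 33 m; v ends -7 m/s.
x(6) = 9 + Σ Δx = 79.5 m.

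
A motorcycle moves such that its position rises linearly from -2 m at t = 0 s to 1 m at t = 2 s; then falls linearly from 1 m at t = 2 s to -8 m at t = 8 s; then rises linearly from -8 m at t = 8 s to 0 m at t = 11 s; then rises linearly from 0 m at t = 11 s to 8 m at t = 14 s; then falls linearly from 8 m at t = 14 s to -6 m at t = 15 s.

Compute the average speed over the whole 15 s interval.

Average speed = (total path length)/(elapsed time); on a piecewise-linear x-t graph the path length is Σ|Δx|.
0–2 s: |Δx| = |1 − -2| = 3 m
2–8 s: |Δx| = |-8 − 1| = 9 m
8–11 s: |Δx| = |0 − -8| = 8 m
11–14 s: |Δx| = |8 − 0| = 8 m
14–15 s: |Δx| = |-6 − 8| = 14 m
Total path = 42 m; average speed = 42/15 = 2.8 m/s.

2.8 m/s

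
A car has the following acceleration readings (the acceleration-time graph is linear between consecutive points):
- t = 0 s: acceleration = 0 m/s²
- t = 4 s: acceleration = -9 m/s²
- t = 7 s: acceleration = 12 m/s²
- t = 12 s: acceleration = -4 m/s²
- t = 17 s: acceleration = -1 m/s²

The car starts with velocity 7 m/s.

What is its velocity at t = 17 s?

Δv equals the area under the a-t graph; then v = v₀ + Δv.
0–4 s: ½(0 + -9)(4) = -18 m/s
4–7 s: ½(-9 + 12)(3) = 4.5 m/s
7–12 s: ½(12 + -4)(5) = 20 m/s
12–17 s: ½(-4 + -1)(5) = -12.5 m/s
Δv = -6 m/s, so v(17) = 7 + (-6) = 1 m/s.

1 m/s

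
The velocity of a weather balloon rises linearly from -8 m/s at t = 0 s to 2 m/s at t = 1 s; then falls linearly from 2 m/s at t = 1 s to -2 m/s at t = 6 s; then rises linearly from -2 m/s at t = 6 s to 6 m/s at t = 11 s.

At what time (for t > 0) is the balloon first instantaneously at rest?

v changes sign on 0–1 s (from -8 to 2); the graph is linear there, so v = 0 at t = 0 + (8)·(1 − 0)/(2 − -8) = 0.8 s.

t = 0.8 s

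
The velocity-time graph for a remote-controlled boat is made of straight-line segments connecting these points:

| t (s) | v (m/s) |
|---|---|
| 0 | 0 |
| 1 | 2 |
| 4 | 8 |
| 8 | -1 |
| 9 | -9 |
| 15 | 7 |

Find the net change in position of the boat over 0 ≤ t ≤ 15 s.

19 m

Displacement is the signed area under the v-t curve.
0–1 s: ½(0 + 2)(1) = 1 m
1–4 s: ½(2 + 8)(3) = 15 m
4–8 s: ½(8 + -1)(4) = 14 m
8–9 s: ½(-1 + -9)(1) = -5 m
9–15 s: ½(-9 + 7)(6) = -6 m
Net displacement = 19 m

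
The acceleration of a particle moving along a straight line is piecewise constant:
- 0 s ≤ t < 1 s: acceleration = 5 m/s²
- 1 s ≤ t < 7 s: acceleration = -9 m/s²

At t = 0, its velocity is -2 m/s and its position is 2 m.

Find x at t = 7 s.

-141.5 m

On each constant-a segment, Δv = aΔt and Δx = v₀Δt + ½aΔt²; chain segment to segment.
0–1 s: v starts -2 m/s; Δx = -2·1 + ½·5·1² = 0.5 m; v ends 3 m/s.
1–7 s: v starts 3 m/s; Δx = 3·6 + ½·-9·6² = -144 m; v ends -51 m/s.
x(7) = 2 + Σ Δx = -141.5 m.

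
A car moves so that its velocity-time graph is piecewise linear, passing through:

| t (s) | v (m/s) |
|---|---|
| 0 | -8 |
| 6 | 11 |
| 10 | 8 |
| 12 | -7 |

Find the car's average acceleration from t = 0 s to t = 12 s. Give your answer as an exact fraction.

1/12 m/s²

Average acceleration = Δv/Δt = (-7 − -8)/(12 − 0) = 1/12 m/s².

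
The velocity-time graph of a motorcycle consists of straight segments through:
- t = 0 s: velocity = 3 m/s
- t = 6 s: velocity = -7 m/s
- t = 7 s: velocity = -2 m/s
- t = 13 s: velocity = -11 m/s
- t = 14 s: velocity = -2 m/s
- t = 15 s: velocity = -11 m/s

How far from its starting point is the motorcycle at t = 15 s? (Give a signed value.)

Net displacement equals the area under the velocity-time graph (areas below the axis count negative).
0–6 s: ½(3 + -7)(6) = -12 m
6–7 s: ½(-7 + -2)(1) = -4.5 m
7–13 s: ½(-2 + -11)(6) = -39 m
13–14 s: ½(-11 + -2)(1) = -6.5 m
14–15 s: ½(-2 + -11)(1) = -6.5 m
Net displacement = -68.5 m

-68.5 m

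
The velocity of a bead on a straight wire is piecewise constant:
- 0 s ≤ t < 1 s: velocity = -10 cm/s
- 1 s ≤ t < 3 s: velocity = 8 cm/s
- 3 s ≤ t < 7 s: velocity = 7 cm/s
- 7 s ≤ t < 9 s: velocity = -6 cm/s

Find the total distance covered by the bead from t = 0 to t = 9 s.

Total distance travelled is ∫|v| dt — sum the magnitudes of each area piece.
0–1 s: |-10| × 1 = 10 cm
1–3 s: |8| × 2 = 16 cm
3–7 s: |7| × 4 = 28 cm
7–9 s: |-6| × 2 = 12 cm
Total distance = 66 cm

66 cm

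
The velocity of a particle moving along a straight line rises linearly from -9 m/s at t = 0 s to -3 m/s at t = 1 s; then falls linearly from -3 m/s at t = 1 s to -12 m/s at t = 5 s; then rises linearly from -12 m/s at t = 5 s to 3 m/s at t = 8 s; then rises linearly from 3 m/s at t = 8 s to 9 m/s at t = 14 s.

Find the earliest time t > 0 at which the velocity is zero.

t = 7.4 s

v changes sign on 5–8 s (from -12 to 3); the graph is linear there, so v = 0 at t = 5 + (12)·(8 − 5)/(3 − -12) = 7.4 s.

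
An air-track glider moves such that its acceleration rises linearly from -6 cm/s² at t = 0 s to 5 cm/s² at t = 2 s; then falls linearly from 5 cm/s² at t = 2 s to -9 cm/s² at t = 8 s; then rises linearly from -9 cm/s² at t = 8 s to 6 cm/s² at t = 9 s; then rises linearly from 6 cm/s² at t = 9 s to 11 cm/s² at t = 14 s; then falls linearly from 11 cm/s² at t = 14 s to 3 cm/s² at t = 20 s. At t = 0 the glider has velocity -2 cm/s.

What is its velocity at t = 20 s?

68 cm/s

Δv equals the area under the a-t graph; then v = v₀ + Δv.
0–2 s: ½(-6 + 5)(2) = -1 cm/s
2–8 s: ½(5 + -9)(6) = -12 cm/s
8–9 s: ½(-9 + 6)(1) = -1.5 cm/s
9–14 s: ½(6 + 11)(5) = 42.5 cm/s
14–20 s: ½(11 + 3)(6) = 42 cm/s
Δv = 70 cm/s, so v(20) = -2 + (70) = 68 cm/s.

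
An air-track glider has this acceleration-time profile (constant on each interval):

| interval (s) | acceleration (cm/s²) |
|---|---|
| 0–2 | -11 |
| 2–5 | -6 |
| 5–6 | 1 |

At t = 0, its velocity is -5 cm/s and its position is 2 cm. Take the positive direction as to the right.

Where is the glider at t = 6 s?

-182.5 cm

On each constant-a segment, Δv = aΔt and Δx = v₀Δt + ½aΔt²; chain segment to segment.
0–2 s: v starts -5 cm/s; Δx = -5·2 + ½·-11·2² = -32 cm; v ends -27 cm/s.
2–5 s: v starts -27 cm/s; Δx = -27·3 + ½·-6·3² = -108 cm; v ends -45 cm/s.
5–6 s: v starts -45 cm/s; Δx = -45·1 + ½·1·1² = -44.5 cm; v ends -44 cm/s.
x(6) = 2 + Σ Δx = -182.5 cm.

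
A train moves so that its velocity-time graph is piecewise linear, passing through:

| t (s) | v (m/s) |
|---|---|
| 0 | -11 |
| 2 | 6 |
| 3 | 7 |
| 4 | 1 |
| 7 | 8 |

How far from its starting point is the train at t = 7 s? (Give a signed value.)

Net displacement equals the area under the velocity-time graph (areas below the axis count negative).
0–2 s: ½(-11 + 6)(2) = -5 m
2–3 s: ½(6 + 7)(1) = 6.5 m
3–4 s: ½(7 + 1)(1) = 4 m
4–7 s: ½(1 + 8)(3) = 13.5 m
Net displacement = 19 m

19 m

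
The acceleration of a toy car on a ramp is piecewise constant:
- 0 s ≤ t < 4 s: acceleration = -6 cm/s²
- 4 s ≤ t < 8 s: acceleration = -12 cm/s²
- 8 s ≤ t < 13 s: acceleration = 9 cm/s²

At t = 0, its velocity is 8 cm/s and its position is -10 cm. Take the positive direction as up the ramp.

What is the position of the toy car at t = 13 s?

On each constant-a segment, Δv = aΔt and Δx = v₀Δt + ½aΔt²; chain segment to segment.
0–4 s: v starts 8 cm/s; Δx = 8·4 + ½·-6·4² = -16 cm; v ends -16 cm/s.
4–8 s: v starts -16 cm/s; Δx = -16·4 + ½·-12·4² = -160 cm; v ends -64 cm/s.
8–13 s: v starts -64 cm/s; Δx = -64·5 + ½·9·5² = -207.5 cm; v ends -19 cm/s.
x(13) = -10 + Σ Δx = -393.5 cm.

-393.5 cm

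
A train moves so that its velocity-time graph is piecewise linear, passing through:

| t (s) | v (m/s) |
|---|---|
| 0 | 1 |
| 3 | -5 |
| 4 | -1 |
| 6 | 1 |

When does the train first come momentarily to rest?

v changes sign on 0–3 s (from 1 to -5); the graph is linear there, so v = 0 at t = 0 + (-1)·(3 − 0)/(-5 − 1) = 0.5 s.

t = 0.5 s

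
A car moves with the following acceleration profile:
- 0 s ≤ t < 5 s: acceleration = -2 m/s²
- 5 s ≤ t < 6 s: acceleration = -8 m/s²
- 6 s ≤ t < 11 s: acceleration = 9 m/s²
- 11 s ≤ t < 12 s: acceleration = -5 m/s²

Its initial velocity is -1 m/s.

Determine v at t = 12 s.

21 m/s

Δv equals the area under the a-t graph; then v = v₀ + Δv.
0–5 s: -2 × 5 = -10 m/s
5–6 s: -8 × 1 = -8 m/s
6–11 s: 9 × 5 = 45 m/s
11–12 s: -5 × 1 = -5 m/s
Δv = 22 m/s, so v(12) = -1 + (22) = 21 m/s.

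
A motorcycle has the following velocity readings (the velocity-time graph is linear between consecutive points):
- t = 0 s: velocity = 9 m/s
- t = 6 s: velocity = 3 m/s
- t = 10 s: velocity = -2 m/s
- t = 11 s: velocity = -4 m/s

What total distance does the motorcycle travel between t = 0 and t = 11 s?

44.2 m

Total distance travelled is ∫|v| dt — sum the magnitudes of each area piece.
0–6 s: |½(9 + 3)(6)| = 36 m
6–10 s: v = 0 at t = 8.4 s; triangle areas 3.6 + 1.6 = 5.2 m
10–11 s: |½(-2 + -4)(1)| = 3 m
Total distance = 44.2 m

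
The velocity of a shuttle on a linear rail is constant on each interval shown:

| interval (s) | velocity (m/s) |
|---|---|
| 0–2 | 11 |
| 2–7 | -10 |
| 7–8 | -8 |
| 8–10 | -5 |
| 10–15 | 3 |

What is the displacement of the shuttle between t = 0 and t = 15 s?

Net displacement equals the area under the velocity-time graph (areas below the axis count negative).
0–2 s: 11 × 2 = 22 m
2–7 s: -10 × 5 = -50 m
7–8 s: -8 × 1 = -8 m
8–10 s: -5 × 2 = -10 m
10–15 s: 3 × 5 = 15 m
Net displacement = -31 m

-31 m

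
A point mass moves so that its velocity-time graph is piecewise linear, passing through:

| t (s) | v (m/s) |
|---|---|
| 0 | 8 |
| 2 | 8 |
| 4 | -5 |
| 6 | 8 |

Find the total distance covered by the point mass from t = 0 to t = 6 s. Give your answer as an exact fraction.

386/13 m

Distance (not displacement) is the total path length: add the absolute areas under v-t.
0–2 s: |8| × 2 = 16 m
2–4 s: v = 0 at t = 42/13 s; triangle areas 64/13 + 25/13 = 89/13 m
4–6 s: v = 0 at t = 62/13 s; triangle areas 25/13 + 64/13 = 89/13 m
Total distance = 386/13 m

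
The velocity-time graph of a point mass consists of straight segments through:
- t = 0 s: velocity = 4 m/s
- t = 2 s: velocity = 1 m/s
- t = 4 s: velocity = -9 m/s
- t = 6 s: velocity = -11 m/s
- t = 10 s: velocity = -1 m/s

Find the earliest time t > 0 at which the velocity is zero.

v changes sign on 2–4 s (from 1 to -9); the graph is linear there, so v = 0 at t = 2 + (-1)·(4 − 2)/(-9 − 1) = 2.2 s.

t = 2.2 s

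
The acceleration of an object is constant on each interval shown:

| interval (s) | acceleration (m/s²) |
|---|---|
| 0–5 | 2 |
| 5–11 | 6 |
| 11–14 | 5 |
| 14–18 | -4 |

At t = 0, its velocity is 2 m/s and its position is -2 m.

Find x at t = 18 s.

On each constant-a segment, Δv = aΔt and Δx = v₀Δt + ½aΔt²; chain segment to segment.
0–5 s: v starts 2 m/s; Δx = 2·5 + ½·2·5² = 35 m; v ends 12 m/s.
5–11 s: v starts 12 m/s; Δx = 12·6 + ½·6·6² = 180 m; v ends 48 m/s.
11–14 s: v starts 48 m/s; Δx = 48·3 + ½·5·3² = 166.5 m; v ends 63 m/s.
14–18 s: v starts 63 m/s; Δx = 63·4 + ½·-4·4² = 220 m; v ends 47 m/s.
x(18) = -2 + Σ Δx = 599.5 m.

599.5 m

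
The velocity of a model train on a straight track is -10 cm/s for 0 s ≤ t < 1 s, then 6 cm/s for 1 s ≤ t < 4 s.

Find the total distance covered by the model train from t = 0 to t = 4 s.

28 cm

Distance (not displacement) is the total path length: add the absolute areas under v-t.
0–1 s: |-10| × 1 = 10 cm
1–4 s: |6| × 3 = 18 cm
Total distance = 28 cm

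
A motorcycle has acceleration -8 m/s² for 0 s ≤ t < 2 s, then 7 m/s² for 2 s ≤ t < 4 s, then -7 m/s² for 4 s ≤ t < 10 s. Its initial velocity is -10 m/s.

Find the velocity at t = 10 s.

-54 m/s

Δv equals the area under the a-t graph; then v = v₀ + Δv.
0–2 s: -8 × 2 = -16 m/s
2–4 s: 7 × 2 = 14 m/s
4–10 s: -7 × 6 = -42 m/s
Δv = -44 m/s, so v(10) = -10 + (-44) = -54 m/s.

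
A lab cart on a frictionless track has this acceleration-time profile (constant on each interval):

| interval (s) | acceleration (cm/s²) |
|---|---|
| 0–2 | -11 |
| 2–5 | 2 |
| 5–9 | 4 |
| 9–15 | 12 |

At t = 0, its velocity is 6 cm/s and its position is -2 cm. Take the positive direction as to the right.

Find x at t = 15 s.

193 cm

On each constant-a segment, Δv = aΔt and Δx = v₀Δt + ½aΔt²; chain segment to segment.
0–2 s: v starts 6 cm/s; Δx = 6·2 + ½·-11·2² = -10 cm; v ends -16 cm/s.
2–5 s: v starts -16 cm/s; Δx = -16·3 + ½·2·3² = -39 cm; v ends -10 cm/s.
5–9 s: v starts -10 cm/s; Δx = -10·4 + ½·4·4² = -8 cm; v ends 6 cm/s.
9–15 s: v starts 6 cm/s; Δx = 6·6 + ½·12·6² = 252 cm; v ends 78 cm/s.
x(15) = -2 + Σ Δx = 193 cm.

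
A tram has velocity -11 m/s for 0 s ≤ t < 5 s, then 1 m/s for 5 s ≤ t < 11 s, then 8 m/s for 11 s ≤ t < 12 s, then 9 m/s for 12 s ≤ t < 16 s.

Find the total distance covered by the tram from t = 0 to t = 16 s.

105 m

Total distance travelled is ∫|v| dt — sum the magnitudes of each area piece.
0–5 s: |-11| × 5 = 55 m
5–11 s: |1| × 6 = 6 m
11–12 s: |8| × 1 = 8 m
12–16 s: |9| × 4 = 36 m
Total distance = 105 m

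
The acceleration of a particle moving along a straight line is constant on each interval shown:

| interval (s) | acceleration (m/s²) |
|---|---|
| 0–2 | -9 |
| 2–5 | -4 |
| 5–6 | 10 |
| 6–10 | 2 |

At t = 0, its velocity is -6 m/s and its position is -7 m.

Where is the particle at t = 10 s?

-246 m

On each constant-a segment, Δv = aΔt and Δx = v₀Δt + ½aΔt²; chain segment to segment.
0–2 s: v starts -6 m/s; Δx = -6·2 + ½·-9·2² = -30 m; v ends -24 m/s.
2–5 s: v starts -24 m/s; Δx = -24·3 + ½·-4·3² = -90 m; v ends -36 m/s.
5–6 s: v starts -36 m/s; Δx = -36·1 + ½·10·1² = -31 m; v ends -26 m/s.
6–10 s: v starts -26 m/s; Δx = -26·4 + ½·2·4² = -88 m; v ends -18 m/s.
x(10) = -7 + Σ Δx = -246 m.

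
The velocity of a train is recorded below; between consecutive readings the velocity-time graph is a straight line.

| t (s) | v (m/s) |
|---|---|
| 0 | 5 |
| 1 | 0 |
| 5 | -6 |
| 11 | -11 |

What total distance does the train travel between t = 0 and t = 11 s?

Total distance travelled is ∫|v| dt — sum the magnitudes of each area piece.
0–1 s: |½(5 + 0)(1)| = 2.5 m
1–5 s: |½(0 + -6)(4)| = 12 m
5–11 s: |½(-6 + -11)(6)| = 51 m
Total distance = 65.5 m

65.5 m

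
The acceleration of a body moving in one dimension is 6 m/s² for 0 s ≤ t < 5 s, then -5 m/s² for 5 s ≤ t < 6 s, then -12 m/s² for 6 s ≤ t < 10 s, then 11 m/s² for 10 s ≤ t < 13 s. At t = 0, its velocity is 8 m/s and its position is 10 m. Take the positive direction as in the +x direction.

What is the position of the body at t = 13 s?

On each constant-a segment, Δv = aΔt and Δx = v₀Δt + ½aΔt²; chain segment to segment.
0–5 s: v starts 8 m/s; Δx = 8·5 + ½·6·5² = 115 m; v ends 38 m/s.
5–6 s: v starts 38 m/s; Δx = 38·1 + ½·-5·1² = 35.5 m; v ends 33 m/s.
6–10 s: v starts 33 m/s; Δx = 33·4 + ½·-12·4² = 36 m; v ends -15 m/s.
10–13 s: v starts -15 m/s; Δx = -15·3 + ½·11·3² = 4.5 m; v ends 18 m/s.
x(13) = 10 + Σ Δx = 201 m.

201 m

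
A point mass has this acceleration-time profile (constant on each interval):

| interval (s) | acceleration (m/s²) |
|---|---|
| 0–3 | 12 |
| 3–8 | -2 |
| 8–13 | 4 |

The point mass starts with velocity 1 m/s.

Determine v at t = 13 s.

47 m/s

Δv equals the area under the a-t graph; then v = v₀ + Δv.
0–3 s: 12 × 3 = 36 m/s
3–8 s: -2 × 5 = -10 m/s
8–13 s: 4 × 5 = 20 m/s
Δv = 46 m/s, so v(13) = 1 + (46) = 47 m/s.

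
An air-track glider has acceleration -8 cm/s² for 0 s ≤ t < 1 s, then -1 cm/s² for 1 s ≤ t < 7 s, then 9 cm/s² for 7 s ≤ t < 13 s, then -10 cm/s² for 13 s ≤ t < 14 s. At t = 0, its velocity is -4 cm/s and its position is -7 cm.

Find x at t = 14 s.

On each constant-a segment, Δv = aΔt and Δx = v₀Δt + ½aΔt²; chain segment to segment.
0–1 s: v starts -4 cm/s; Δx = -4·1 + ½·-8·1² = -8 cm; v ends -12 cm/s.
1–7 s: v starts -12 cm/s; Δx = -12·6 + ½·-1·6² = -90 cm; v ends -18 cm/s.
7–13 s: v starts -18 cm/s; Δx = -18·6 + ½·9·6² = 54 cm; v ends 36 cm/s.
13–14 s: v starts 36 cm/s; Δx = 36·1 + ½·-10·1² = 31 cm; v ends 26 cm/s.
x(14) = -7 + Σ Δx = -20 cm.

-20 cm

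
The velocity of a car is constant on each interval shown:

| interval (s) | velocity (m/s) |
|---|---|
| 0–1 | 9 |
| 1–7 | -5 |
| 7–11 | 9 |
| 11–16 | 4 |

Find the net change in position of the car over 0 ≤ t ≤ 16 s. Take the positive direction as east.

Net displacement equals the area under the velocity-time graph (areas below the axis count negative).
0–1 s: 9 × 1 = 9 m
1–7 s: -5 × 6 = -30 m
7–11 s: 9 × 4 = 36 m
11–16 s: 4 × 5 = 20 m
Net displacement = 35 m

35 m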